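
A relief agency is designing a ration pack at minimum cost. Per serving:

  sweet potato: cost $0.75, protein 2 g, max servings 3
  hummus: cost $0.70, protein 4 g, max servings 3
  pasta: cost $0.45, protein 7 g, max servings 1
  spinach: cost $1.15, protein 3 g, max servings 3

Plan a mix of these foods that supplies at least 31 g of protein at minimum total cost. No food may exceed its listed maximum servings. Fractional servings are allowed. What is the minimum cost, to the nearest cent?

$7.10

Cost per g of protein: pasta $0.0643, hummus $0.1750, sweet potato $0.3750, spinach $0.3833.
Take 1 serving of pasta: +7.0 g protein for $0.45 (total $0.45, still need 24.0 g).
Take 3 servings of hummus: +12.0 g protein for $2.10 (total $2.55, still need 12.0 g).
Take 3 servings of sweet potato: +6.0 g protein for $2.25 (total $4.80, still need 6.0 g).
Take 2 servings of spinach: +6.0 g protein for $2.30 (total $7.10, still need 0.0 g).
Greedy by cheapest-per-g is optimal for a single linear constraint, so the minimum cost is $7.10.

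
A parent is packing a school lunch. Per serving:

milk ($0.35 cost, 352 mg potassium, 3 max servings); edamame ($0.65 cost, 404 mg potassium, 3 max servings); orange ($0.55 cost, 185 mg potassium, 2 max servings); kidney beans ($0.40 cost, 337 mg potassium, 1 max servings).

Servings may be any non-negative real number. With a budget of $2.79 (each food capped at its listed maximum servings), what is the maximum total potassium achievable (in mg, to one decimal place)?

2225.9 mg

Potassium per dollar: milk 1006, kidney beans 842.5, edamame 621.5, orange 336.4.
Take 3 servings of milk: spends $1.05, +1056.0 mg potassium (running total 1056.0 mg).
Take 1 serving of kidney beans: spends $0.40, +337.0 mg potassium (running total 1393.0 mg).
Take 2.062 servings of edamame: spends $1.34, +832.9 mg potassium (running total 2225.9 mg).
Filling greedily by potassium-per-dollar is optimal for one linear limit, giving 2225.9 mg.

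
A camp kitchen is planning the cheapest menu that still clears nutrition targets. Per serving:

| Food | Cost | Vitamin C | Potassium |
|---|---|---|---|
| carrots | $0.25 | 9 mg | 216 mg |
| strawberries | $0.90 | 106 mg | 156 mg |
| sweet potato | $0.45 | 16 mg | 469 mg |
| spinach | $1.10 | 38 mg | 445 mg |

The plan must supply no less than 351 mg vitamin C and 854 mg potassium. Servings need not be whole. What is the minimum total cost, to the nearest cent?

$3.22

For a min-cost LP with two ≥-constraints, a basic feasible solution has at most two positive variables.
carrots only: max(351/9, 854/216) = 39 servings → $9.75.
strawberries only: max(351/106, 854/156) = 5.474 servings → $4.93.
sweet potato only: max(351/16, 854/469) = 21.94 servings → $9.87.
spinach only: max(351/38, 854/445) = 9.237 servings → $10.16.
carrots + strawberries with both tight: 1.664 servings and 3.17 servings → $3.27.
carrots + sweet potato: the both-tight solution has a negative serving — not a feasible corner.
carrots + spinach: intersection lies outside the first quadrant.
strawberries + sweet potato with both tight: 3.197 servings and 0.7575 servings → $3.22.
strawberries + spinach with both tight: 3 servings and 0.8673 servings → $3.65.
sweet potato + spinach: intersection lies outside the first quadrant.
So the least-cost plan costs $3.22.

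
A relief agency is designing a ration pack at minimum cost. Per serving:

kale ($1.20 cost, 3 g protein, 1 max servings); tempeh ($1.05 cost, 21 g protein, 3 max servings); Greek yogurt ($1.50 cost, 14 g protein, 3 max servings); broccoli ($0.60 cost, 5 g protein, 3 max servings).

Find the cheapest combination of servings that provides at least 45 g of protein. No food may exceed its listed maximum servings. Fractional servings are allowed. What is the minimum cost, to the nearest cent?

$2.25

Cost per g of protein: tempeh $0.0500, Greek yogurt $0.1071, broccoli $0.1200, kale $0.4000.
Take 2.143 servings of tempeh: +45.0 g protein for $2.25 (total $2.25, still need 0.0 g).
Filling from the cheapest source first is optimal under one linear minimum: $2.25.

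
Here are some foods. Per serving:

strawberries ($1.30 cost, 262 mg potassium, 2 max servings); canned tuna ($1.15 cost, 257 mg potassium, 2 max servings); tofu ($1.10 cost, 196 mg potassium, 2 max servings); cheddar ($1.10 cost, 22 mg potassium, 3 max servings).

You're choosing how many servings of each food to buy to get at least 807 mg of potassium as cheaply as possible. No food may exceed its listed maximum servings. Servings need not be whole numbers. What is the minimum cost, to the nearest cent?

Cost per mg of potassium: canned tuna $0.0045, strawberries $0.0050, tofu $0.0056, cheddar $0.0500.
Take 2 servings of canned tuna: +514.0 mg potassium for $2.30 (total $2.30, still need 293.0 mg).
Take 1.118 servings of strawberries: +293.0 mg potassium for $1.45 (total $3.75, still need 0.0 mg).
Filling from the cheapest source first is optimal under one linear minimum: $3.75.

$3.75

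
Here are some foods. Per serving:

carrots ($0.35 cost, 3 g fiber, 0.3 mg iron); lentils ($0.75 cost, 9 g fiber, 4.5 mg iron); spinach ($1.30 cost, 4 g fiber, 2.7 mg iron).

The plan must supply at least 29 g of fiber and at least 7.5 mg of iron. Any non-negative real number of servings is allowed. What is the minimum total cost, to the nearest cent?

$2.42

A basic optimal solution has at most two foods positive. Try each food alone and each pair with both targets met exactly.
carrots only: max(29/3, 7.5/0.3) = 25 servings → $8.75.
lentils only: max(29/9, 7.5/4.5) = 3.222 servings → $2.42.
spinach only: max(29/4, 7.5/2.7) = 7.25 servings → $9.43.
carrots + lentils with both tight: 5.833 servings and 1.278 servings → $3.00.
carrots + spinach with both tight: 7 servings and 2 servings → $5.05.
lentils + spinach with both targets exact would need a negative amount; discard.
Cheapest feasible corner: $2.42.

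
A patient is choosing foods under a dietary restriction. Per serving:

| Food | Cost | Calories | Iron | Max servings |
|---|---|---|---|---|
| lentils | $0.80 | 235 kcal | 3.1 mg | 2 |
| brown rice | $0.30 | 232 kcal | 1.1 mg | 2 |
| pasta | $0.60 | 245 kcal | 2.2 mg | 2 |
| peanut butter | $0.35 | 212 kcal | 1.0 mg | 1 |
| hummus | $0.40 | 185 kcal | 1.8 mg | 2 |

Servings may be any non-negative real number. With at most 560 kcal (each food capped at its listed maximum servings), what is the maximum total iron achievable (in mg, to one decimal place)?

7.1 mg

Iron per kcal: lentils 0.01319, hummus 0.00973, pasta 0.00898, brown rice 0.004741, peanut butter 0.004717.
Take 2 servings of lentils: uses 470 kcal, +6.2 mg iron (running total 6.2 mg).
Take 0.4865 servings of hummus: uses 90 kcal, +0.9 mg iron (running total 7.1 mg).
Filling greedily by iron-per-kcal is optimal for one linear limit, giving 7.1 mg.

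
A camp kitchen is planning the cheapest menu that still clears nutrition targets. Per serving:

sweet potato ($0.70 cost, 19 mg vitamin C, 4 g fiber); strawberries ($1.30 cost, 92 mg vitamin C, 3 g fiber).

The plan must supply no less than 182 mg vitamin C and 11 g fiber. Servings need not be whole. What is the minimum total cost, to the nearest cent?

For a min-cost LP with two ≥-constraints, a basic feasible solution has at most two positive variables.
sweet potato only: max(182/19, 11/4) = 9.579 servings → $6.71.
strawberries only: max(182/92, 11/3) = 3.667 servings → $4.77.
sweet potato + strawberries with both tight: 1.498 servings and 1.669 servings → $3.22.
Cheapest feasible corner: $3.22.

$3.22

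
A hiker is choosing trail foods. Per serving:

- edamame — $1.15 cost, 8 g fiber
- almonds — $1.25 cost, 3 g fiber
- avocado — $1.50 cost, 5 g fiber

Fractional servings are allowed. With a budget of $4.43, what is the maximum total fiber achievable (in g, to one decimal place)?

Fiber per dollar: edamame 6.957, avocado 3.333, almonds 2.4.
With no serving limits, spend the whole cost allowance on edamame: $4.43 / $1.15 × 8 g = 30.8 g.

30.8 g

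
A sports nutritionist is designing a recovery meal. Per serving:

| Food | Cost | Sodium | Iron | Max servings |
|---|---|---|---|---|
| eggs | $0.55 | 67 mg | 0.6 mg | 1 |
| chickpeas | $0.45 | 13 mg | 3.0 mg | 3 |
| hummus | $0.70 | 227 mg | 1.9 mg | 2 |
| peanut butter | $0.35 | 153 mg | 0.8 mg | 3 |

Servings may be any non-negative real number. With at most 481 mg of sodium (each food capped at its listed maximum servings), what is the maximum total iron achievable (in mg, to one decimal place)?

12.7 mg

Iron per mg sodium: chickpeas 0.2308, eggs 0.008955, hummus 0.00837, peanut butter 0.005229.
Take 3 servings of chickpeas: uses 39 mg sodium, +9.0 mg iron (running total 9.0 mg).
Take 1 serving of eggs: uses 67 mg sodium, +0.6 mg iron (running total 9.6 mg).
Take 1.652 servings of hummus: uses 375 mg sodium, +3.1 mg iron (running total 12.7 mg).
Greedy by best ratio exhausts the sodium allowance optimally: 12.7 mg.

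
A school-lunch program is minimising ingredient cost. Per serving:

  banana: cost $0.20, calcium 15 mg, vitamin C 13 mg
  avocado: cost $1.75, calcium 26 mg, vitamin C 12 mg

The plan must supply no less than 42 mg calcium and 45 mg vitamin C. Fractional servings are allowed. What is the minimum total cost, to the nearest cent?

$0.69

Compare the cost at each extreme point of the feasible region.
banana only: max(42/15, 45/13) = 3.462 servings → $0.69.
avocado only: max(42/26, 45/12) = 3.75 servings → $6.56.
banana + avocado: the both-tight solution has a negative serving — not a feasible corner.
The minimum over all feasible corners is $0.69.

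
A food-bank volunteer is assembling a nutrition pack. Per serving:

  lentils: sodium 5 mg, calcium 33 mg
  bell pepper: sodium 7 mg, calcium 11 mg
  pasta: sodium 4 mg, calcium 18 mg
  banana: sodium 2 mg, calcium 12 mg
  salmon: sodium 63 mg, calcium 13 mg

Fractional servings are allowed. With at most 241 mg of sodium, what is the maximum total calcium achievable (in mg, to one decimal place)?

1590.6 mg

Calcium per mg sodium: lentils 6.6, banana 6, pasta 4.5, bell pepper 1.571, salmon 0.2063.
With no serving limits, spend the whole sodium allowance on lentils: 241 mg / 5 mg × 33 mg = 1590.6 mg.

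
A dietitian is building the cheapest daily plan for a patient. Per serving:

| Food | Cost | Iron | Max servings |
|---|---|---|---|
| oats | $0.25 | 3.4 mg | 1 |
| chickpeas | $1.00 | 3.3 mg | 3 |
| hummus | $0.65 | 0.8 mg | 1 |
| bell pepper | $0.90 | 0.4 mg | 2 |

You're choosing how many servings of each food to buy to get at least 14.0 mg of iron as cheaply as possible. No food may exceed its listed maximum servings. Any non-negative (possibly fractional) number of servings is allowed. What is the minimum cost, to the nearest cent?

Cost per mg of iron: oats $0.0735, chickpeas $0.3030, hummus $0.8125, bell pepper $2.2500.
Take 1 serving of oats: +3.4 mg iron for $0.25 (total $0.25, still need 10.6 mg).
Take 3 servings of chickpeas: +9.9 mg iron for $3.00 (total $3.25, still need 0.7 mg).
Take 0.875 servings of hummus: +0.7 mg iron for $0.57 (total $3.82, still need 0.0 mg).
Greedy by cheapest-per-mg is optimal for a single linear constraint, so the minimum cost is $3.82.

$3.82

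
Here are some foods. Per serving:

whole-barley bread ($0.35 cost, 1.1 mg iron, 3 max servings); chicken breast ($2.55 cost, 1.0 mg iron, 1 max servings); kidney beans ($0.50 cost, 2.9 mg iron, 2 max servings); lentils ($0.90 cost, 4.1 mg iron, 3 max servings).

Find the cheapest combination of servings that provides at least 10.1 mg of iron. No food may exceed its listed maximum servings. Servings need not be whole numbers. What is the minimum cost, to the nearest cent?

$1.94

Cost per mg of iron: kidney beans $0.1724, lentils $0.2195, whole-barley bread $0.3182, chicken breast $2.5500.
Take 2 servings of kidney beans: +5.8 mg iron for $1.00 (total $1.00, still need 4.3 mg).
Take 1.049 servings of lentils: +4.3 mg iron for $0.94 (total $1.94, still need 0.0 mg).
Greedy by cheapest-per-mg is optimal for a single linear constraint, so the minimum cost is $1.94.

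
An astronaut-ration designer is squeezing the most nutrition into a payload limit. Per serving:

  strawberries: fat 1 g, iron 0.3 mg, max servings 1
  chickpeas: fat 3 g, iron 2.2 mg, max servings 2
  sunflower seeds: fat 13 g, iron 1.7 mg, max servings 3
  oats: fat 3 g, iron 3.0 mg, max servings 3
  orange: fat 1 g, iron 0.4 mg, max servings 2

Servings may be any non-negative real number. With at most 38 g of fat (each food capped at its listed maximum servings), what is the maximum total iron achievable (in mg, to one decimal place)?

Iron per g fat: oats 1, chickpeas 0.7333, orange 0.4, strawberries 0.3, sunflower seeds 0.1308.
Take 3 servings of oats: uses 9 g fat, +9.0 mg iron (running total 9.0 mg).
Take 2 servings of chickpeas: uses 6 g fat, +4.4 mg iron (running total 13.4 mg).
Take 2 servings of orange: uses 2 g fat, +0.8 mg iron (running total 14.2 mg).
Take 1 serving of strawberries: uses 1 g fat, +0.3 mg iron (running total 14.5 mg).
Take 1.538 servings of sunflower seeds: uses 20 g fat, +2.6 mg iron (running total 17.1 mg).
Greedy by best ratio exhausts the fat allowance optimally: 17.1 mg.

17.1 mg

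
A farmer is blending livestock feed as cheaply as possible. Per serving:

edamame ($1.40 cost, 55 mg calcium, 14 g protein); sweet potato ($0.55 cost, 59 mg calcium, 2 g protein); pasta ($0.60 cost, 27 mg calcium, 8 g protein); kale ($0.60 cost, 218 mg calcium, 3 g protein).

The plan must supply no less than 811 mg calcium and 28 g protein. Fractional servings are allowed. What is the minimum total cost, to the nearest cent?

$3.39

At the optimum either one food covers both requirements or two foods hit both targets exactly; no other combination can be cheaper.
edamame only: max(811/55, 28/14) = 14.75 servings → $20.64.
sweet potato only: max(811/59, 28/2) = 14 servings → $7.70.
pasta only: max(811/27, 28/8) = 30.04 servings → $18.02.
kale only: max(811/218, 28/3) = 9.333 servings → $5.60.
edamame + sweet potato with both tight: 0.0419 servings and 13.71 servings → $7.60.
edamame + pasta with both targets exact would need a negative amount; discard.
edamame + kale with both tight: 1.272 servings and 3.399 servings → $3.82.
sweet potato + pasta with both tight: 13.71 servings and 0.07177 servings → $7.59.
sweet potato + kale with both targets exact would need a negative amount; discard.
pasta + kale with both tight: 2.207 servings and 3.447 servings → $3.39.
Cheapest feasible corner: $3.39.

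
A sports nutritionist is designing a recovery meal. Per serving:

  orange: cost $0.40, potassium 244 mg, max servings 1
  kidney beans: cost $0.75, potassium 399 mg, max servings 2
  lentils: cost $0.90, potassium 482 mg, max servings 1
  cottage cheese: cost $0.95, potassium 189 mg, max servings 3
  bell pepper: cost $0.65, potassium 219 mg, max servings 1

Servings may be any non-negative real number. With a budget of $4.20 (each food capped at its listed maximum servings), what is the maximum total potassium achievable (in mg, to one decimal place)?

1892.2 mg

Potassium per dollar: orange 610, lentils 535.6, kidney beans 532, bell pepper 336.9, cottage cheese 198.9.
Take 1 serving of orange: spends $0.40, +244.0 mg potassium (running total 244.0 mg).
Take 1 serving of lentils: spends $0.90, +482.0 mg potassium (running total 726.0 mg).
Take 2 servings of kidney beans: spends $1.50, +798.0 mg potassium (running total 1524.0 mg).
Take 1 serving of bell pepper: spends $0.65, +219.0 mg potassium (running total 1743.0 mg).
Take 0.7895 servings of cottage cheese: spends $0.75, +149.2 mg potassium (running total 1892.2 mg).
Greedy by best ratio exhausts the cost allowance optimally: 1892.2 mg.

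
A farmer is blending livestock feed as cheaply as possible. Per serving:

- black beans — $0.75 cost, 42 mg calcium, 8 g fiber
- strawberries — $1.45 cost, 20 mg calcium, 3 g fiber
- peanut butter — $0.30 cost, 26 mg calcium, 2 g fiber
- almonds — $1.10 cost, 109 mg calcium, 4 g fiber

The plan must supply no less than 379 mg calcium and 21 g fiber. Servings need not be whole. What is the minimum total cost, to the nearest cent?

black beans only: max(379/42, 21/8) = 9.024 servings → $6.77.
strawberries only: max(379/20, 21/3) = 18.95 servings → $27.48.
peanut butter only: max(379/26, 21/2) = 14.58 servings → $4.37.
almonds only: max(379/109, 21/4) = 5.25 servings → $5.78.
black beans + strawberries: the both-tight solution has a negative serving — not a feasible corner.
black beans + peanut butter: intersection lies outside the first quadrant.
black beans + almonds with both tight: 1.098 servings and 3.054 servings → $4.18.
strawberries + peanut butter with both targets exact would need a negative amount; discard.
strawberries + almonds with both tight: 3.13 servings and 2.903 servings → $7.73.
peanut butter + almonds with both tight: 6.781 servings and 1.86 servings → $4.08.
So the least-cost plan costs $4.08.

$4.08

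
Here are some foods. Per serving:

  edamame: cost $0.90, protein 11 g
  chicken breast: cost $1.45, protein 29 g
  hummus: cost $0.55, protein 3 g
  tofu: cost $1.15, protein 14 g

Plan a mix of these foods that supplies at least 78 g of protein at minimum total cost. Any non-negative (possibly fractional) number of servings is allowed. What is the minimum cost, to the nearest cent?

Cost per g of protein: chicken breast $0.0500, edamame $0.0818, tofu $0.0821, hummus $0.1833.
With no serving limits, use only chicken breast: 78 g / 29 g = 2.69 servings × $1.45 = $3.90.

$3.90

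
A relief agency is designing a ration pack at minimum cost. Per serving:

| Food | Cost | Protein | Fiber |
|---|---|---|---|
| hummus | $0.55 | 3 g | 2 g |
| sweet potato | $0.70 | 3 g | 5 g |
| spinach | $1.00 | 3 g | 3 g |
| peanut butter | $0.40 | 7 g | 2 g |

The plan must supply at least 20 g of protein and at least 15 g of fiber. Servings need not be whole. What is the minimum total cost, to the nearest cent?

Minimising a linear cost over {protein ≥ 20, fiber ≥ 15, servings ≥ 0} — the optimum is at a vertex, using one or two foods.
hummus only: max(20/3, 15/2) = 7.5 servings → $4.12.
sweet potato only: max(20/3, 15/5) = 6.667 servings → $4.67.
spinach only: max(20/3, 15/3) = 6.667 servings → $6.67.
peanut butter only: max(20/7, 15/2) = 7.5 servings → $3.00.
hummus + sweet potato with both tight: 6.111 servings and 0.5556 servings → $3.75.
hummus + spinach with both tight: 5 servings and 1.667 servings → $4.42.
hummus + peanut butter with both targets exact would need a negative amount; discard.
sweet potato + spinach: the both-tight solution has a negative serving — not a feasible corner.
sweet potato + peanut butter with both tight: 2.241 servings and 1.897 servings → $2.33.
spinach + peanut butter with both tight: 4.333 servings and 1 serving → $4.73.
So the least-cost plan costs $2.33.

$2.33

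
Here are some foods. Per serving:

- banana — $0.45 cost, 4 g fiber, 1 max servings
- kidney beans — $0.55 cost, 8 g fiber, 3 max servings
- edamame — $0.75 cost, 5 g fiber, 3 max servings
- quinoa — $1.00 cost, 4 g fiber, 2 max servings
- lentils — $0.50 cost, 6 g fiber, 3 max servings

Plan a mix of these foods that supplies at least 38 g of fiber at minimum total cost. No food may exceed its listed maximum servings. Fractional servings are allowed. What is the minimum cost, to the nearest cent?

$2.82

Cost per g of fiber: kidney beans $0.0688, lentils $0.0833, banana $0.1125, edamame $0.1500, quinoa $0.2500.
Take 3 servings of kidney beans: +24.0 g fiber for $1.65 (total $1.65, still need 14.0 g).
Take 2.333 servings of lentils: +14.0 g fiber for $1.17 (total $2.82, still need 0.0 g).
Filling from the cheapest source first is optimal under one linear minimum: $2.82.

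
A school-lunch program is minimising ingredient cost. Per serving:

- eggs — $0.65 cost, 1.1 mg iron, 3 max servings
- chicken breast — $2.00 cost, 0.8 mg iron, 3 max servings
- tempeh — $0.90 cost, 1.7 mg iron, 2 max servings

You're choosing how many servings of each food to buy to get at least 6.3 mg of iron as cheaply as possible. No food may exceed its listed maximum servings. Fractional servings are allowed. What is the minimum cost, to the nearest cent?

$3.51

Cost per mg of iron: tempeh $0.5294, eggs $0.5909, chicken breast $2.5000.
Take 2 servings of tempeh: +3.4 mg iron for $1.80 (total $1.80, still need 2.9 mg).
Take 2.636 servings of eggs: +2.9 mg iron for $1.71 (total $3.51, still need 0.0 mg).
Filling from the cheapest source first is optimal under one linear minimum: $3.51.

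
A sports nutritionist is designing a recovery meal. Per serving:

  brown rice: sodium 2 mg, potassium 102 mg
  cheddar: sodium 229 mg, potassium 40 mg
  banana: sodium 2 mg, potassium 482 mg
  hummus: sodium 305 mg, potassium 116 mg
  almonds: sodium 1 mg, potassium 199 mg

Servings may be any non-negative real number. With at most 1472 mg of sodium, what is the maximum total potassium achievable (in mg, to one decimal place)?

354752.0 mg

Potassium per mg sodium: banana 241, almonds 199, brown rice 51, hummus 0.3803, cheddar 0.1747.
With no serving limits, spend the whole sodium allowance on banana: 1472 mg / 2 mg × 482 mg = 354752.0 mg.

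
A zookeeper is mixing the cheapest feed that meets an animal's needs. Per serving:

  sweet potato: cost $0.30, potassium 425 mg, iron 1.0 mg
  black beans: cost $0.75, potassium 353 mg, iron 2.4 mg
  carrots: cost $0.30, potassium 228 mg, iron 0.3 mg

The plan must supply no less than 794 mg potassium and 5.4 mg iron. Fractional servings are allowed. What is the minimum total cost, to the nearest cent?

At the optimum either one food covers both requirements or two foods hit both targets exactly; no other combination can be cheaper.
sweet potato only: max(794/425, 5.4/1.0) = 5.4 servings → $1.62.
black beans only: max(794/353, 5.4/2.4) = 2.25 servings → $1.69.
carrots only: max(794/228, 5.4/0.3) = 18 servings → $5.40.
sweet potato + black beans: the both-tight solution has a negative serving — not a feasible corner.
sweet potato + carrots: intersection lies outside the first quadrant.
black beans + carrots: the both-tight solution has a negative serving — not a feasible corner.
The minimum over all feasible corners is $1.62.

$1.62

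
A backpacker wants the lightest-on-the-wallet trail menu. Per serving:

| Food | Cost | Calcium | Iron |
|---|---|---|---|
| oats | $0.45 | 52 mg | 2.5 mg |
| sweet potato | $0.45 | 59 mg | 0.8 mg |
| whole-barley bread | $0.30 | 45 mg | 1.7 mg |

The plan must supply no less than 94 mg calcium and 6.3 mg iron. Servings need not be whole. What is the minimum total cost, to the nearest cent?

With two linear requirements the optimum uses one or two foods; enumerate the corners.
oats only: max(94/52, 6.3/2.5) = 2.52 servings → $1.13.
sweet potato only: max(94/59, 6.3/0.8) = 7.875 servings → $3.54.
whole-barley bread only: max(94/45, 6.3/1.7) = 3.706 servings → $1.11.
oats + sweet potato: the both-tight solution has a negative serving — not a feasible corner.
oats + whole-barley bread: intersection lies outside the first quadrant.
sweet potato + whole-barley bread: intersection lies outside the first quadrant.
Cheapest feasible corner: $1.11.

$1.11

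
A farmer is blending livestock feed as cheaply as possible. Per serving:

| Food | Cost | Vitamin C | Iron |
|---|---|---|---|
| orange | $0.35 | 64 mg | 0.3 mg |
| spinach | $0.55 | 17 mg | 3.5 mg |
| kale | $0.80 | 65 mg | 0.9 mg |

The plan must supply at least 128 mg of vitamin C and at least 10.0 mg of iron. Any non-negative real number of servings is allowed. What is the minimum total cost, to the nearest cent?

The cheapest plan sits at a corner of the feasible region — with two constraints it uses at most two foods.
orange only: max(128/64, 10.0/0.3) = 33.33 servings → $11.67.
spinach only: max(128/17, 10.0/3.5) = 7.529 servings → $4.14.
kale only: max(128/65, 10.0/0.9) = 11.11 servings → $8.89.
orange + spinach with both tight: 1.27 servings and 2.748 servings → $1.96.
orange + kale: intersection lies outside the first quadrant.
spinach + kale with both tight: 2.52 servings and 1.31 servings → $2.43.
The minimum over all feasible corners is $1.96.

$1.96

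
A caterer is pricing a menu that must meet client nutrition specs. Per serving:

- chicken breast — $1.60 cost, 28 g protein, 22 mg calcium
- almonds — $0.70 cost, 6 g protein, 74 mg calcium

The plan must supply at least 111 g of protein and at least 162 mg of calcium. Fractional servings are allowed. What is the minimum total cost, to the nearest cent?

$6.73

chicken breast only: max(111/28, 162/22) = 7.364 servings → $11.78.
almonds only: max(111/6, 162/74) = 18.5 servings → $12.95.
chicken breast + almonds with both tight: 3.733 servings and 1.079 servings → $6.73.
The minimum over all feasible corners is $6.73.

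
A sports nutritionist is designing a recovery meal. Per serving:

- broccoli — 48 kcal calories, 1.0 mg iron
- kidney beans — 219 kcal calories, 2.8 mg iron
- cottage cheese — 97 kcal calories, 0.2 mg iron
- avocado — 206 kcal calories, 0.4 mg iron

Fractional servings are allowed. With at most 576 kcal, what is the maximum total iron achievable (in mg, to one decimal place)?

Iron per kcal: broccoli 0.02083, kidney beans 0.01279, cottage cheese 0.002062, avocado 0.001942.
With no serving limits, spend the whole calories allowance on broccoli: 576 kcal / 48 kcal × 1.0 mg = 12.0 mg.

12.0 mg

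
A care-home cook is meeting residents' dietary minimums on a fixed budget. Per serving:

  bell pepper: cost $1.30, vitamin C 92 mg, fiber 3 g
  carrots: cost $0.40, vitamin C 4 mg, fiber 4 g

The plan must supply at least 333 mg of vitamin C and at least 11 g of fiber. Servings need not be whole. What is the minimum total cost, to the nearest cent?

$4.72

With two linear requirements the optimum uses one or two foods; enumerate the corners.
bell pepper only: max(333/92, 11/3) = 3.667 servings → $4.77.
carrots only: max(333/4, 11/4) = 83.25 servings → $33.30.
bell pepper + carrots with both tight: 3.618 servings and 0.03652 servings → $4.72.
Cheapest feasible corner: $4.72.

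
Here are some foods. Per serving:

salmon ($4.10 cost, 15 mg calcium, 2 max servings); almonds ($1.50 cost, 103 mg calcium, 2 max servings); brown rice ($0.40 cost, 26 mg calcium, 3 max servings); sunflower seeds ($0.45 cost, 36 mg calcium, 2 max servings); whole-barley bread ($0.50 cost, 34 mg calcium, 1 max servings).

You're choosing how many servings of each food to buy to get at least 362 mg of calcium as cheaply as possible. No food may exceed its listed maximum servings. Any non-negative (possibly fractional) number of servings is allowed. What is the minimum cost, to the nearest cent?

$5.17

Cost per mg of calcium: sunflower seeds $0.0125, almonds $0.0146, whole-barley bread $0.0147, brown rice $0.0154, salmon $0.2733.
Take 2 servings of sunflower seeds: +72.0 mg calcium for $0.90 (total $0.90, still need 290.0 mg).
Take 2 servings of almonds: +206.0 mg calcium for $3.00 (total $3.90, still need 84.0 mg).
Take 1 serving of whole-barley bread: +34.0 mg calcium for $0.50 (total $4.40, still need 50.0 mg).
Take 1.923 servings of brown rice: +50.0 mg calcium for $0.77 (total $5.17, still need 0.0 mg).
Filling from the cheapest source first is optimal under one linear minimum: $5.17.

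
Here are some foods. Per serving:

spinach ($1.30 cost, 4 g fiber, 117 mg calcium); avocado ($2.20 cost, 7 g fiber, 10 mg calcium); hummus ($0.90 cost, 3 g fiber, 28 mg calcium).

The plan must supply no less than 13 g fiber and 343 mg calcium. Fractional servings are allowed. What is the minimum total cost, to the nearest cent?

An LP optimum is at a vertex; with two nutrient constraints at most two foods are used. Check each candidate.
spinach only: max(13/4, 343/117) = 3.25 servings → $4.22.
avocado only: max(13/7, 343/10) = 34.3 servings → $75.46.
hummus only: max(13/3, 343/28) = 12.25 servings → $11.03.
spinach + avocado with both tight: 2.915 servings and 0.1913 servings → $4.21.
spinach + hummus with both tight: 2.782 servings and 0.6234 servings → $4.18.
avocado + hummus: intersection lies outside the first quadrant.
The minimum over all feasible corners is $4.18.

$4.18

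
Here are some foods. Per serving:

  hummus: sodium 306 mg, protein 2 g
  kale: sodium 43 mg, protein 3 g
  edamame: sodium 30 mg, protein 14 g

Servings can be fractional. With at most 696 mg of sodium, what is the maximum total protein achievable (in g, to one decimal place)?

324.8 g

Protein per mg sodium: edamame 0.4667, kale 0.06977, hummus 0.006536.
With no serving limits, spend the whole sodium allowance on edamame: 696 mg / 30 mg × 14 g = 324.8 g.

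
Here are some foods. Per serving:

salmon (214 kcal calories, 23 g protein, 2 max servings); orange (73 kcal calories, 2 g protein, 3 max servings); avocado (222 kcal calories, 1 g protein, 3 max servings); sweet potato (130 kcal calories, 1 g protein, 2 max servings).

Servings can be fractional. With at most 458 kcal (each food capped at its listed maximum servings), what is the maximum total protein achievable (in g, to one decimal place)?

Protein per kcal: salmon 0.1075, orange 0.0274, sweet potato 0.007692, avocado 0.004505.
Take 2 servings of salmon: uses 428 kcal, +46.0 g protein (running total 46.0 g).
Take 0.411 servings of orange: uses 30 kcal, +0.8 g protein (running total 46.8 g).
Filling greedily by protein-per-kcal is optimal for one linear limit, giving 46.8 g.

46.8 g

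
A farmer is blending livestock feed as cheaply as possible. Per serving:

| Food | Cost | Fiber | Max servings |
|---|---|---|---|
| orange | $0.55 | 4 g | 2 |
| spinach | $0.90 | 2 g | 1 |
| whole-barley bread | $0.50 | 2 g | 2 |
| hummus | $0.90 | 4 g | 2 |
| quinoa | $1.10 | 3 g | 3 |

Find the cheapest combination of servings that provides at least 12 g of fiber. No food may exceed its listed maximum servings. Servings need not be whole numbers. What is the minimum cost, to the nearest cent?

$2.00

Cost per g of fiber: orange $0.1375, hummus $0.2250, whole-barley bread $0.2500, quinoa $0.3667, spinach $0.4500.
Take 2 servings of orange: +8.0 g fiber for $1.10 (total $1.10, still need 4.0 g).
Take 1 serving of hummus: +4.0 g fiber for $0.90 (total $2.00, still need 0.0 g).
Filling from the cheapest source first is optimal under one linear minimum: $2.00.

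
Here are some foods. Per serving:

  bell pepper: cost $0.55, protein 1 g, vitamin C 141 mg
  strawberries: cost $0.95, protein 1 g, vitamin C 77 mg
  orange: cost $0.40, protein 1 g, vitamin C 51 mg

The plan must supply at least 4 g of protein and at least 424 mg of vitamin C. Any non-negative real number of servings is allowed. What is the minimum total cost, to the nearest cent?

The cheapest plan sits at a corner of the feasible region — with two constraints it uses at most two foods.
bell pepper only: max(4/1, 424/141) = 4 servings → $2.20.
strawberries only: max(4/1, 424/77) = 5.506 servings → $5.23.
orange only: max(4/1, 424/51) = 8.314 servings → $3.33.
bell pepper + strawberries with both tight: 1.812 servings and 2.188 servings → $3.08.
bell pepper + orange with both tight: 2.444 servings and 1.556 servings → $1.97.
strawberries + orange: intersection lies outside the first quadrant.
The minimum over all feasible corners is $1.97.

$1.97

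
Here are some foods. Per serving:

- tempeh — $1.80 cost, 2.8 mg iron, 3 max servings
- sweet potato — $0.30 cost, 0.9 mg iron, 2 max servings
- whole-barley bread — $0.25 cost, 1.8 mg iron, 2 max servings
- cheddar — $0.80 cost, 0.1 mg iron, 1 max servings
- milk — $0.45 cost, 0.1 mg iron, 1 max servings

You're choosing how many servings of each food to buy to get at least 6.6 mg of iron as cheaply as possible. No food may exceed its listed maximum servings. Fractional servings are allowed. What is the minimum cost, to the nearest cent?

$1.87

Cost per mg of iron: whole-barley bread $0.1389, sweet potato $0.3333, tempeh $0.6429, milk $4.5000, cheddar $8.0000.
Take 2 servings of whole-barley bread: +3.6 mg iron for $0.50 (total $0.50, still need 3.0 mg).
Take 2 servings of sweet potato: +1.8 mg iron for $0.60 (total $1.10, still need 1.2 mg).
Take 0.4286 servings of tempeh: +1.2 mg iron for $0.77 (total $1.87, still need 0.0 mg).
Filling from the cheapest source first is optimal under one linear minimum: $1.87.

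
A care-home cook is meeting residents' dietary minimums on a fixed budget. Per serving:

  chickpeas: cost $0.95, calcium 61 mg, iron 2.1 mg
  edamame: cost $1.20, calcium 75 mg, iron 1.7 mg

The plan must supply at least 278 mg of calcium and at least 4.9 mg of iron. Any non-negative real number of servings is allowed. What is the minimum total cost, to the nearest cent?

$4.33

Check every corner: each single food scaled to meet both minima, and each pair solved so both constraints bind.
chickpeas only: max(278/61, 4.9/2.1) = 4.557 servings → $4.33.
edamame only: max(278/75, 4.9/1.7) = 3.707 servings → $4.45.
chickpeas + edamame with both targets exact would need a negative amount; discard.
So the least-cost plan costs $4.33.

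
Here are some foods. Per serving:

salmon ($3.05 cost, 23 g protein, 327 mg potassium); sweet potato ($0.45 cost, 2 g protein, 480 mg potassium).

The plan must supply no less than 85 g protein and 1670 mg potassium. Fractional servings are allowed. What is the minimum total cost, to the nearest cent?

salmon only: max(85/23, 1670/327) = 5.107 servings → $15.58.
sweet potato only: max(85/2, 1670/480) = 42.5 servings → $19.12.
salmon + sweet potato with both tight: 3.607 servings and 1.022 servings → $11.46.
So the least-cost plan costs $11.46.

$11.46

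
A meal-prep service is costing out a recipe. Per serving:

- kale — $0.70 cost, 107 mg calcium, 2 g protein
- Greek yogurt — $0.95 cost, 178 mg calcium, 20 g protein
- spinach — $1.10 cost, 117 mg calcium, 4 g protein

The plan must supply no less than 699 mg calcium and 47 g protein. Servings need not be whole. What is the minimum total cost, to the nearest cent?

$3.73

Compare the cost at each extreme point of the feasible region.
kale only: max(699/107, 47/2) = 23.5 servings → $16.45.
Greek yogurt only: max(699/178, 47/20) = 3.927 servings → $3.73.
spinach only: max(699/117, 47/4) = 11.75 servings → $12.93.
kale + Greek yogurt with both tight: 3.147 servings and 2.035 servings → $4.14.
kale + spinach: intersection lies outside the first quadrant.
Greek yogurt + spinach with both tight: 1.66 servings and 3.448 servings → $5.37.
So the least-cost plan costs $3.73.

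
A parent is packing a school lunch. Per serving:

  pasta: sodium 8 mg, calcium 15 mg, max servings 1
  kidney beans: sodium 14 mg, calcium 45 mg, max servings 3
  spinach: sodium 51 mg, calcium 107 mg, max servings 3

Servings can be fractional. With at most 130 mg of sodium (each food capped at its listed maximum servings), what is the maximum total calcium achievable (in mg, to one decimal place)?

Calcium per mg sodium: kidney beans 3.214, spinach 2.098, pasta 1.875.
Take 3 servings of kidney beans: uses 42 mg sodium, +135.0 mg calcium (running total 135.0 mg).
Take 1.725 servings of spinach: uses 88 mg sodium, +184.6 mg calcium (running total 319.6 mg).
Filling greedily by calcium-per-mg sodium is optimal for one linear limit, giving 319.6 mg.

319.6 mg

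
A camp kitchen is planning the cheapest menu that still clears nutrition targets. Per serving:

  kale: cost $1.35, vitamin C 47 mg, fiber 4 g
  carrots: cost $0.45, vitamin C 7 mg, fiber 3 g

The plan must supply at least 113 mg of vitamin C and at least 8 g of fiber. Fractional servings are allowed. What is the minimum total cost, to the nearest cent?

kale only: max(113/47, 8/4) = 2.404 servings → $3.25.
carrots only: max(113/7, 8/3) = 16.14 servings → $7.26.
kale + carrots with both targets exact would need a negative amount; discard.
So the least-cost plan costs $3.25.

$3.25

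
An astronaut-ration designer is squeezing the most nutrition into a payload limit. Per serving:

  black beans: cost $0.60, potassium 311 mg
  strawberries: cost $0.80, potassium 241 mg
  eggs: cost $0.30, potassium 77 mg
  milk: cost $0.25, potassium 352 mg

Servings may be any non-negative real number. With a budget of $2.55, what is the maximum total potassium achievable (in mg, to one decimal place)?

Potassium per dollar: milk 1408, black beans 518.3, strawberries 301.2, eggs 256.7.
With no serving limits, spend the whole cost allowance on milk: $2.55 / $0.25 × 352 mg = 3590.4 mg.

3590.4 mg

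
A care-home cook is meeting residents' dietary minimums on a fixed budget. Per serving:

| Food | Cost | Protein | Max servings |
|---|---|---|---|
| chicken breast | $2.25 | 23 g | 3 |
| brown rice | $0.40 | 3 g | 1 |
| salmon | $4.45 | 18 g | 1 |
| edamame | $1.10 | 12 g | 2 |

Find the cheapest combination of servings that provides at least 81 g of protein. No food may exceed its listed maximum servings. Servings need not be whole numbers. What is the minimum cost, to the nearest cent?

$7.78

Cost per g of protein: edamame $0.0917, chicken breast $0.0978, brown rice $0.1333, salmon $0.2472.
Take 2 servings of edamame: +24.0 g protein for $2.20 (total $2.20, still need 57.0 g).
Take 2.478 servings of chicken breast: +57.0 g protein for $5.58 (total $7.78, still need 0.0 g).
Greedy by cheapest-per-g is optimal for a single linear constraint, so the minimum cost is $7.78.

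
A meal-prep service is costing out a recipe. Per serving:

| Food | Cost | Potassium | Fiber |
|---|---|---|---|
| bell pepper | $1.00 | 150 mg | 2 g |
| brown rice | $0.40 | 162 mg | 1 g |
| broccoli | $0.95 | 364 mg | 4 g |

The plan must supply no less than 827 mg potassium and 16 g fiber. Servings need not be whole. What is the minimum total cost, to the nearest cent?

An LP optimum is at a vertex; with two nutrient constraints at most two foods are used. Check each candidate.
bell pepper only: max(827/150, 16/2) = 8 servings → $8.00.
brown rice only: max(827/162, 16/1) = 16 servings → $6.40.
broccoli only: max(827/364, 16/4) = 4 servings → $3.80.
bell pepper + brown rice with both targets exact would need a negative amount; discard.
bell pepper + broccoli: intersection lies outside the first quadrant.
brown rice + broccoli: intersection lies outside the first quadrant.
So the least-cost plan costs $3.80.

$3.80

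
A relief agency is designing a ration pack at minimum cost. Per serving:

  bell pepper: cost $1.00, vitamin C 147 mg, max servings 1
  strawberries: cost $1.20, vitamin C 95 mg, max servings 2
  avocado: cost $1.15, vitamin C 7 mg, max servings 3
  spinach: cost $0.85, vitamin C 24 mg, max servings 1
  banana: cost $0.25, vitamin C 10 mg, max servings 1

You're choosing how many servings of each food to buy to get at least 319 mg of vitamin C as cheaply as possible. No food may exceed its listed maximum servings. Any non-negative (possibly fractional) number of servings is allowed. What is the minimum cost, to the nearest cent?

Cost per mg of vitamin C: bell pepper $0.0068, strawberries $0.0126, banana $0.0250, spinach $0.0354, avocado $0.1643.
Take 1 serving of bell pepper: +147.0 mg vitamin C for $1.00 (total $1.00, still need 172.0 mg).
Take 1.811 servings of strawberries: +172.0 mg vitamin C for $2.17 (total $3.17, still need 0.0 mg).
Greedy by cheapest-per-mg is optimal for a single linear constraint, so the minimum cost is $3.17.

$3.17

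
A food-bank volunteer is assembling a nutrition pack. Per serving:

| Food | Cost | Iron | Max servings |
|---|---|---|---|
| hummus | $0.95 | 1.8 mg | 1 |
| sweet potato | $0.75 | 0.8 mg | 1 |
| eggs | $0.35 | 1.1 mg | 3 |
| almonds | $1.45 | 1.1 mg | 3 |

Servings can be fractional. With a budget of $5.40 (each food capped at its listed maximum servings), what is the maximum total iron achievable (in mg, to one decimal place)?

Iron per dollar: eggs 3.143, hummus 1.895, sweet potato 1.067, almonds 0.7586.
Take 3 servings of eggs: spends $1.05, +3.3 mg iron (running total 3.3 mg).
Take 1 serving of hummus: spends $0.95, +1.8 mg iron (running total 5.1 mg).
Take 1 serving of sweet potato: spends $0.75, +0.8 mg iron (running total 5.9 mg).
Take 1.828 servings of almonds: spends $2.65, +2.0 mg iron (running total 7.9 mg).
Greedy by best ratio exhausts the cost allowance optimally: 7.9 mg.

7.9 mg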